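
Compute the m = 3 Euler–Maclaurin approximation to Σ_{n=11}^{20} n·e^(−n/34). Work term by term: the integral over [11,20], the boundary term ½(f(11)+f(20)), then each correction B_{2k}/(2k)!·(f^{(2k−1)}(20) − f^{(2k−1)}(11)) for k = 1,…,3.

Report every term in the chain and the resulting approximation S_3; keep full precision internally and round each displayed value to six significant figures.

S_3 ≈ 97.0623

The integral term ∫_11^20 x·e^(−x/34) dx = 87.5512.
½[f(11) + f(20)] = ½[7.95950 + 11.1061] = 9.53281.
Running total after boundary: 97.0840.
Correction k=1: B_{2}/2! · (f^{(1)}(20) − f^{(1)}(11)) = 1/12 · (0.228656 − 0.489488) = -0.0217360.
After k=1: 97.0623.
Correction k=2: B_{4}/4! · (f^{(3)}(20) − f^{(3)}(11)) = −1/720 · (0.00115854 − 0.00167532) = 7.17754e-07.
After k=2: 97.0623.
Correction k=3: B_{6}/6! · (f^{(5)}(20) − f^{(5)}(11)) = 1/30240 · (1.83328e-06 − 2.53219e-06) = -2.31119e-11.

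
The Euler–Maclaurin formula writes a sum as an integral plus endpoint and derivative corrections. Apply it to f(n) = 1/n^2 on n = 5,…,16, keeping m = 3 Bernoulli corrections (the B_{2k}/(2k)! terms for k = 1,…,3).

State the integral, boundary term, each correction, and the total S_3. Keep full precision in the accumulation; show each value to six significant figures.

S_3 ≈ 0.160735

The integral term ∫_5^16 1/x^2 dx = 0.137500.
½[f(5) + f(16)] = ½[0.0400000 + 0.00390625] = 0.0219531.
Running total after boundary: 0.159453.
Order-1 term: 1/12 · (-0.000488281 − (-0.0160000)) = 0.00129264.
After k=1: 0.160746.
Order-2 term: −1/720 · (-2.28882e-05 − (-0.00768000)) = -1.06349e-05.
After k=2: 0.160735.
Order-3 term: 1/30240 · (-2.68221e-06 − (-0.00921600)) = 3.04673e-07.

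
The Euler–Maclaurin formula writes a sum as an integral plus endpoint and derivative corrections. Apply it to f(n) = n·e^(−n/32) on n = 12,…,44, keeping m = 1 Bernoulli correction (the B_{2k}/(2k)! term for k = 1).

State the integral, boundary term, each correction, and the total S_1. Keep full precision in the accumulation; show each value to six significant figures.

S_1 ≈ 362.440

∫_12^44 x·e^(−x/32) dx evaluates to 352.797.
½[f(12) + f(44)] = ½[8.24747 + 11.1249] = 9.68621.
So far: 362.484.
Correction k=1: B_{2}/2! · (f^{(1)}(44) − f^{(1)}(12)) = 1/12 · (-0.0948148 − 0.429556) = -0.0436976.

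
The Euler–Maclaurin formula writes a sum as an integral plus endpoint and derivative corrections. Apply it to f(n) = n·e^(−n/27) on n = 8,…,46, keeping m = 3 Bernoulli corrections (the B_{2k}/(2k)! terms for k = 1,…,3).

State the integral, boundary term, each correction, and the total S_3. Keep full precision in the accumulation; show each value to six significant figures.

S_3 ≈ 351.039

Integral: ∫_8^46 x·e^(−x/27) dx = 343.933.
Endpoint term: (f(8) + f(46))/2 = (5.94854 + 8.37238)/2 = 7.16046.
Integral + boundary = 351.093.
Order-1 term: 1/12 · (-0.128080 − 0.523251) = -0.0542776.
After k=1: 351.039.
Order-2 term: −1/720 · (0.000323644 − 0.00275773) = 3.38067e-06.
After k=2: 351.039.
Order-3 term: 1/30240 · (1.12892e-06 − 6.58120e-06) = -1.80300e-10.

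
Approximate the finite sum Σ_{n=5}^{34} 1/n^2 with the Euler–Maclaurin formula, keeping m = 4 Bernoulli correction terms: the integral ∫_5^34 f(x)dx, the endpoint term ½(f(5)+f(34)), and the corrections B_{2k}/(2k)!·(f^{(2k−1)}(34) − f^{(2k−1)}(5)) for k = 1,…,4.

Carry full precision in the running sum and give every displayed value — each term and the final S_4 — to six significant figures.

Integral: ∫_5^34 1/x^2 dx = 0.170588.
Boundary: ½(f(5) + f(34)) = ½(0.0400000 + 0.000865052) = 0.0204325.
Integral + boundary = 0.191021.
Order-1 term: 1/12 · (-5.08854e-05 − (-0.0160000)) = 0.00132909.
Partial sum through k=1: 0.192350.
Order-2 term: −1/720 · (-5.28222e-07 − (-0.00768000)) = -1.06659e-05.
Partial sum through k=2: 0.192339.
Order-3 term: 1/30240 · (-1.37082e-08 − (-0.00921600)) = 3.04761e-07.
Partial sum through k=3: 0.192339.
Order-4 term: −1/1209600 · (-6.64065e-10 − (-0.0206438)) = -1.70667e-08.

S_4 ≈ 0.192339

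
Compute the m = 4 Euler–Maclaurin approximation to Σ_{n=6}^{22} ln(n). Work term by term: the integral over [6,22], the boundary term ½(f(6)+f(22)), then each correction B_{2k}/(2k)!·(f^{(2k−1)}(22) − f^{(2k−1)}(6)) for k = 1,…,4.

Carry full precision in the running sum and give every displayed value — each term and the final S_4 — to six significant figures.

The integral term ∫_6^22 ln(x) dx = 41.2524.
Boundary: ½(f(6) + f(22)) = ½(1.79176 + 3.09104) = 2.44140.
Integral + boundary = 43.6938.
Correction k=1: B_{2}/2! · (f^{(1)}(22) − f^{(1)}(6)) = 1/12 · (0.0454545 − 0.166667) = -0.0101010.
Partial sum through k=1: 43.6837.
Correction k=2: B_{4}/4! · (f^{(3)}(22) − f^{(3)}(6)) = −1/720 · (0.000187829 − 0.00925926) = 1.25992e-05.
Partial sum through k=2: 43.6837.
Correction k=3: B_{6}/6! · (f^{(5)}(22) − f^{(5)}(6)) = 1/30240 · (4.65691e-06 − 0.00308642) = -1.01910e-07.
Partial sum through k=3: 43.6837.
Correction k=4: B_{8}/8! · (f^{(7)}(22) − f^{(7)}(6)) = −1/1209600 · (2.88651e-07 − 0.00257202) = 2.12610e-09.

S_4 ≈ 43.6837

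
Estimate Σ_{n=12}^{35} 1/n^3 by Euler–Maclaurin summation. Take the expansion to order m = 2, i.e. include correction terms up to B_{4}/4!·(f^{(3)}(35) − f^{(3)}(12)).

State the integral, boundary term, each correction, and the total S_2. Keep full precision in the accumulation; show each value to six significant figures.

The integral term ∫_12^35 1/x^3 dx = 0.00306406.
Endpoint term: (f(12) + f(35))/2 = (0.000578704 + 2.33236e-05)/2 = 0.000301014.
Integral + boundary = 0.00336507.
Correction k=1: B_{2}/2! · (f^{(1)}(35) − f^{(1)}(12)) = 1/12 · (-1.99917e-06 − (-0.000144676)) = 1.18897e-05.
Partial sum through k=1: 0.00337696.
Correction k=2: B_{4}/4! · (f^{(3)}(35) − f^{(3)}(12)) = −1/720 · (-3.26395e-08 − (-2.00939e-05)) = -2.78628e-08.

S_2 ≈ 0.00337693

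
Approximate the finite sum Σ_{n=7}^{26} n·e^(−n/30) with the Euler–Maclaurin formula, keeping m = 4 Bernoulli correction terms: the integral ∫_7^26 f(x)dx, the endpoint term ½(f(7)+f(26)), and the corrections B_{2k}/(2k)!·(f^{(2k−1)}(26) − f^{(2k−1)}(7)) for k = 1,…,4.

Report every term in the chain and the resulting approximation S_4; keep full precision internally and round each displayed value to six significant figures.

The integral term ∫_7^26 x·e^(−x/30) dx = 172.809.
½[f(7) + f(26)] = ½[5.54323 + 10.9291] = 8.23617.
Running total after boundary: 181.045.
k=1: B_{2}/(2)! × [f^{(1)}(26) − f^{(1)}(7)] = 1/12 × (0.0560467 − 0.607115) = -0.0459224.
After k=1: 180.999.
k=2: B_{4}/(4)! × [f^{(3)}(26) − f^{(3)}(7)] = −1/720 × (0.000996386 − 0.00243433) = 1.99714e-06.
After k=2: 180.999.
k=3: B_{6}/(6)! × [f^{(5)}(26) − f^{(5)}(7)] = 1/30240 × (2.14500e-06 − 4.66009e-06) = -8.31711e-11.
After k=3: 180.999.
k=4: B_{8}/(8)! × [f^{(7)}(26) − f^{(7)}(7)] = −1/1209600 × (3.53656e-09 − 7.35042e-09) = 3.15299e-15.

S_4 ≈ 180.999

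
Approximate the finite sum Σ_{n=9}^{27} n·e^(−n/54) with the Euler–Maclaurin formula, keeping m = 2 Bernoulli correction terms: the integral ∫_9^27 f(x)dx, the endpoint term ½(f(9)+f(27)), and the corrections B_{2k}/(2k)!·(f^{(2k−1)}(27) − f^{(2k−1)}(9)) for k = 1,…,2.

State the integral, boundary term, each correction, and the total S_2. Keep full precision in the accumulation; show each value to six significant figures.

S_2 ≈ 238.730

∫_9^27 x·e^(−x/54) dx evaluates to 226.766.
½[f(9) + f(27)] = ½[7.61834 + 16.3763] = 11.9973.
Running total after boundary: 238.763.
k=1: B_{2}/(2)! × [f^{(1)}(27) − f^{(1)}(9)] = 1/12 × (0.303265 − 0.705401) = -0.0335113.
Running total after k=1: 238.730.
k=2: B_{4}/(4)! × [f^{(3)}(27) − f^{(3)}(9)] = −1/720 × (0.000520002 − 0.000822485) = 4.20114e-07.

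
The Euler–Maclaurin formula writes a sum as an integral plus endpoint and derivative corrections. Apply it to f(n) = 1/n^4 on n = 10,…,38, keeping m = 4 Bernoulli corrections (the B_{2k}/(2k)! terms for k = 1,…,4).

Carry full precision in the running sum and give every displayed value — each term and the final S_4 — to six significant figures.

S_4 ≈ 0.000380811

∫_10^38 1/x^4 dx evaluates to 0.000327259.
Boundary: ½(f(10) + f(38)) = ½(0.000100000 + 4.79585e-07) = 5.02398e-05.
Integral + boundary = 0.000377498.
Correction k=1: B_{2}/2! · (f^{(1)}(38) − f^{(1)}(10)) = 1/12 · (-5.04826e-08 − (-4.00000e-05)) = 3.32913e-06.
Running total after k=1: 0.000380828.
Correction k=2: B_{4}/4! · (f^{(3)}(38) − f^{(3)}(10)) = −1/720 · (-1.04881e-09 − (-1.20000e-05)) = -1.66652e-08.
Running total after k=2: 0.000380811.
Correction k=3: B_{6}/6! · (f^{(5)}(38) − f^{(5)}(10)) = 1/30240 · (-4.06740e-11 − (-6.72000e-06)) = 2.22221e-10.
Running total after k=3: 0.000380811.
Correction k=4: B_{8}/8! · (f^{(7)}(38) − f^{(7)}(10)) = −1/1209600 · (-2.53508e-12 − (-6.04800e-06)) = -5.00000e-12.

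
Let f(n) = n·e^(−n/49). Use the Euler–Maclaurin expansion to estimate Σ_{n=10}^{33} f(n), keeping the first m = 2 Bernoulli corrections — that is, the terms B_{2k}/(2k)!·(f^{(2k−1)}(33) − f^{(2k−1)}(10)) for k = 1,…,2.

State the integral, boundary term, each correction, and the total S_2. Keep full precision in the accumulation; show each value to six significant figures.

S_2 ≈ 320.836

The integral term ∫_10^33 x·e^(−x/49) dx = 308.385.
Boundary: ½(f(10) + f(33)) = ½(8.15396 + 16.8279) = 12.4909.
So far: 320.876.
Correction k=1: B_{2}/2! · (f^{(1)}(33) − f^{(1)}(10)) = 1/12 · (0.166510 − 0.648988) = -0.0402066.
Partial sum through k=1: 320.836.
Correction k=2: B_{4}/4! · (f^{(3)}(33) − f^{(3)}(10)) = −1/720 · (0.000494120 − 0.000949513) = 6.32490e-07.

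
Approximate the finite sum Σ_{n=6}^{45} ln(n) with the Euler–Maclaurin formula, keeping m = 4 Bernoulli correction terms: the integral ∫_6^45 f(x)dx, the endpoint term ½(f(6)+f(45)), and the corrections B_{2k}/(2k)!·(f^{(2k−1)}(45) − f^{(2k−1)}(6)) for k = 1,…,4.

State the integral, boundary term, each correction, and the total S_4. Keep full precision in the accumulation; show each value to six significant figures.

S_4 ≈ 124.336

The integral term ∫_6^45 ln(x) dx = 121.549.
Boundary: ½(f(6) + f(45)) = ½(1.79176 + 3.80666) = 2.79921.
So far: 124.348.
k=1: B_{2}/(2)! × [f^{(1)}(45) − f^{(1)}(6)] = 1/12 × (0.0222222 − 0.166667) = -0.0120370.
Partial sum through k=1: 124.336.
k=2: B_{4}/(4)! × [f^{(3)}(45) − f^{(3)}(6)] = −1/720 × (2.19479e-05 − 0.00925926) = 1.28296e-05.
Partial sum through k=2: 124.336.
k=3: B_{6}/(6)! × [f^{(5)}(45) − f^{(5)}(6)] = 1/30240 × (1.30061e-07 − 0.00308642) = -1.02060e-07.
Partial sum through k=3: 124.336.
k=4: B_{8}/(8)! × [f^{(7)}(45) − f^{(7)}(6)] = −1/1209600 × (1.92684e-09 − 0.00257202) = 2.12633e-09.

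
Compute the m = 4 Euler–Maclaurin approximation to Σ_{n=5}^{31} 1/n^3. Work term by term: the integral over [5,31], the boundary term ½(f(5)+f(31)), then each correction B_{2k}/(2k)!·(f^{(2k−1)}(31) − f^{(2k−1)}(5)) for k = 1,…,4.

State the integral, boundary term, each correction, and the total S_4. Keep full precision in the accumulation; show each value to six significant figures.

S_4 ≈ 0.0238911

∫_5^31 1/x^3 dx evaluates to 0.0194797.
Boundary: ½(f(5) + f(31)) = ½(0.00800000 + 3.35672e-05) = 0.00401678.
Integral + boundary = 0.0234965.
Correction k=1: B_{2}/2! · (f^{(1)}(31) − f^{(1)}(5)) = 1/12 · (-3.24844e-06 − (-0.00480000)) = 0.000399729.
After k=1: 0.0238962.
Correction k=2: B_{4}/4! · (f^{(3)}(31) − f^{(3)}(5)) = −1/720 · (-6.76054e-08 − (-0.00384000)) = -5.33324e-06.
After k=2: 0.0238909.
Correction k=3: B_{6}/6! · (f^{(5)}(31) − f^{(5)}(5)) = 1/30240 · (-2.95466e-09 − (-0.00645120)) = 2.13333e-07.
After k=3: 0.0238911.
Correction k=4: B_{8}/8! · (f^{(7)}(31) − f^{(7)}(5)) = −1/1209600 · (-2.21369e-10 − (-0.0185795)) = -1.53600e-08.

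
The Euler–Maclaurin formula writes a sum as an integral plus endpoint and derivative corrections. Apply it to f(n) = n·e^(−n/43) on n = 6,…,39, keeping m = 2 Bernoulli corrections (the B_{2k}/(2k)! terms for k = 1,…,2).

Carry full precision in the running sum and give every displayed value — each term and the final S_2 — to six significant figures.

The integral term ∫_6^39 x·e^(−x/43) dx = 408.992.
½[f(6) + f(39)] = ½[5.21858 + 15.7460] = 10.4823.
So far: 419.474.
Order-1 term: 1/12 · (0.0375575 − 0.748400) = -0.0592369.
Partial sum through k=1: 419.415.
Order-2 term: −1/720 · (0.000457027 − 0.00134555) = 1.23406e-06.

S_2 ≈ 419.415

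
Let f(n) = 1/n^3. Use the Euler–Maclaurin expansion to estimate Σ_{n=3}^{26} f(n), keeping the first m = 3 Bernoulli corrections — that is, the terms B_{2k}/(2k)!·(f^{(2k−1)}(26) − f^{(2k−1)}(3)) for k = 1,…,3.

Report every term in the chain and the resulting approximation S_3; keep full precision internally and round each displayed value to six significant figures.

The integral term ∫_3^26 1/x^3 dx = 0.0548159.
Boundary: ½(f(3) + f(26)) = ½(0.0370370 + 5.68958e-05) = 0.0185470.
Running total after boundary: 0.0733629.
Order-1 term: 1/12 · (-6.56490e-06 − (-0.0370370)) = 0.00308587.
After k=1: 0.0764487.
Order-2 term: −1/720 · (-1.94228e-07 − (-0.0823045)) = -0.000114312.
After k=2: 0.0763344.
Order-3 term: 1/30240 · (-1.20674e-08 − (-0.384088)) = 1.27013e-05.

S_3 ≈ 0.0763471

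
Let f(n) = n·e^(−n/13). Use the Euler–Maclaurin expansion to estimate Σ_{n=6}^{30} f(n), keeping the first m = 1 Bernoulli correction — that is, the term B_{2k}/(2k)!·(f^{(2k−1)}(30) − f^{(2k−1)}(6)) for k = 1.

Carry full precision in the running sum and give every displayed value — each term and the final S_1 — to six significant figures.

The integral term ∫_6^30 x·e^(−x/13) dx = 100.072.
½[f(6) + f(30)] = ½[3.78188 + 2.98472] = 3.38330.
So far: 103.455.
Correction k=1: B_{2}/2! · (f^{(1)}(30) − f^{(1)}(6)) = 1/12 · (-0.130103 − 0.339399) = -0.0391252.

S_1 ≈ 103.416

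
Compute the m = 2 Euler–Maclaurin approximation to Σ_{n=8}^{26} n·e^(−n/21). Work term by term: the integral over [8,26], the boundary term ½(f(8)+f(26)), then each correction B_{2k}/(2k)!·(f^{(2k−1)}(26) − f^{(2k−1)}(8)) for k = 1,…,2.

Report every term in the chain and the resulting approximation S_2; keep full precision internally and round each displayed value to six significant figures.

S_2 ≈ 136.369

∫_8^26 x·e^(−x/21) dx evaluates to 129.908.
½[f(8) + f(26)] = ½[5.46568 + 7.53833] = 6.50201.
Integral + boundary = 136.410.
k=1: B_{2}/(2)! × [f^{(1)}(26) − f^{(1)}(8)] = 1/12 × (-0.0690324 − 0.422940) = -0.0409977.
After k=1: 136.369.
k=2: B_{4}/(4)! × [f^{(3)}(26) − f^{(3)}(8)] = −1/720 × (0.00115837 − 0.00405751) = 4.02658e-06.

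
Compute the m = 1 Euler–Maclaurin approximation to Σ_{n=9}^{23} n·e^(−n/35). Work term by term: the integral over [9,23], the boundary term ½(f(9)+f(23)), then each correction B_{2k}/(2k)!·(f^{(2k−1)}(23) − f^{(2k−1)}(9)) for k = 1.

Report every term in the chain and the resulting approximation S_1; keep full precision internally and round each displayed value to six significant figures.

The integral term ∫_9^23 x·e^(−x/35) dx = 138.607.
Endpoint term: (f(9) + f(23))/2 = (6.95932 + 11.9216)/2 = 9.44046.
Integral + boundary = 148.047.
k=1: B_{2}/(2)! × [f^{(1)}(23) − f^{(1)}(9)] = 1/12 × (0.177713 − 0.574420) = -0.0330589.

S_1 ≈ 148.014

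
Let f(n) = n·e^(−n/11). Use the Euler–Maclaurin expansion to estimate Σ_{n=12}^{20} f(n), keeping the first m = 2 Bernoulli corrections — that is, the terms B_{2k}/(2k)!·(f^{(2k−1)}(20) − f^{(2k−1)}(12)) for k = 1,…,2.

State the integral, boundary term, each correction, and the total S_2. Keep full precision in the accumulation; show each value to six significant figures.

S_2 ≈ 33.2643

The integral term ∫_12^20 x·e^(−x/11) dx = 29.6341.
Endpoint term: (f(12) + f(20))/2 = (4.03093 + 3.24641)/2 = 3.63867.
So far: 33.2728.
k=1: B_{2}/(2)! × [f^{(1)}(20) − f^{(1)}(12)] = 1/12 × (-0.132808 − (-0.0305374)) = -0.00852253.
Partial sum through k=1: 33.2643.
k=2: B_{4}/(4)! × [f^{(3)}(20) − f^{(3)}(12)] = −1/720 × (0.00158540 − 0.00529987) = 5.15899e-06.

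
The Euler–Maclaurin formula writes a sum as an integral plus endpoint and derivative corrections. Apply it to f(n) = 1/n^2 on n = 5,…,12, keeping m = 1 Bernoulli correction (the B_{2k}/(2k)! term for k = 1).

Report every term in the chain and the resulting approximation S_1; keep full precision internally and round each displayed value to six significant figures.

S_1 ≈ 0.141376

∫_5^12 1/x^2 dx evaluates to 0.116667.
½[f(5) + f(12)] = ½[0.0400000 + 0.00694444] = 0.0234722.
Integral + boundary = 0.140139.
Order-1 term: 1/12 · (-0.00115741 − (-0.0160000)) = 0.00123688.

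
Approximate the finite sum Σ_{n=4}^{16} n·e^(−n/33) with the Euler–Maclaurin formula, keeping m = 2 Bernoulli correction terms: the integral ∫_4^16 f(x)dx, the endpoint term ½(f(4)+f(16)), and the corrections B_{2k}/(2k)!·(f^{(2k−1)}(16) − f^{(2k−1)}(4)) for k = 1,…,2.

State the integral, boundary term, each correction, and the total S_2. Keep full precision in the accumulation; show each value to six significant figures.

Integral: ∫_4^16 x·e^(−x/33) dx = 85.8848.
Endpoint term: (f(4) + f(16))/2 = (3.54338 + 9.85265)/2 = 6.69802.
So far: 92.5828.
k=1: B_{2}/(2)! × [f^{(1)}(16) − f^{(1)}(4)] = 1/12 × (0.317225 − 0.778471) = -0.0384371.
After k=1: 92.5444.
k=2: B_{4}/(4)! × [f^{(3)}(16) − f^{(3)}(4)] = −1/720 × (0.00142223 − 0.00234175) = 1.27711e-06.

S_2 ≈ 92.5444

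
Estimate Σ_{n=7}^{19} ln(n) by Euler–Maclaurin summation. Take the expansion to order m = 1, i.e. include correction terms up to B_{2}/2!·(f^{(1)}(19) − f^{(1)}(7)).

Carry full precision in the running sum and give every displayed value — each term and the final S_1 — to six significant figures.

Integral: ∫_7^19 ln(x) dx = 30.3230.
Boundary: ½(f(7) + f(19)) = ½(1.94591 + 2.94444) = 2.44517.
Running total after boundary: 32.7681.
Correction k=1: B_{2}/2! · (f^{(1)}(19) − f^{(1)}(7)) = 1/12 · (0.0526316 − 0.142857) = -0.00751880.

S_1 ≈ 32.7606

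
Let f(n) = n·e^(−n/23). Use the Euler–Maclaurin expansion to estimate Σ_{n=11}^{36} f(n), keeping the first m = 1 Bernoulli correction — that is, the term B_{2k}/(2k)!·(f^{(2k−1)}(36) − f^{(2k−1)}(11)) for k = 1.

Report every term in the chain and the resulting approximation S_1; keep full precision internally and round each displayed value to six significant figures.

S_1 ≈ 208.195

∫_11^36 x·e^(−x/23) dx evaluates to 201.060.
½[f(11) + f(36)] = ½[6.81847 + 7.52553] = 7.17200.
So far: 208.232.
Order-1 term: 1/12 · (-0.118154 − 0.323405) = -0.0367967.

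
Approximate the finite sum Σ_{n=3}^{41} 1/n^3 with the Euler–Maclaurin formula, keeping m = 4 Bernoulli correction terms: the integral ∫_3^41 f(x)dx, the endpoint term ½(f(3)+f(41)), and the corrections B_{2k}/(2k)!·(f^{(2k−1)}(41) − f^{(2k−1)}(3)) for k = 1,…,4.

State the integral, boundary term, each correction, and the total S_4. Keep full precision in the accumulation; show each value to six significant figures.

∫_3^41 1/x^3 dx evaluates to 0.0552581.
Endpoint term: (f(3) + f(41))/2 = (0.0370370 + 1.45094e-05)/2 = 0.0185258.
Running total after boundary: 0.0737839.
Order-1 term: 1/12 · (-1.06166e-06 − (-0.0370370)) = 0.00308633.
Partial sum through k=1: 0.0768702.
Order-2 term: −1/720 · (-1.26313e-08 − (-0.0823045)) = -0.000114312.
Partial sum through k=2: 0.0767559.
Order-3 term: 1/30240 · (-3.15595e-10 − (-0.384088)) = 1.27013e-05.
Partial sum through k=3: 0.0767686.
Order-4 term: −1/1209600 · (-1.35174e-11 − (-3.07270)) = -2.54026e-06.

S_4 ≈ 0.0767661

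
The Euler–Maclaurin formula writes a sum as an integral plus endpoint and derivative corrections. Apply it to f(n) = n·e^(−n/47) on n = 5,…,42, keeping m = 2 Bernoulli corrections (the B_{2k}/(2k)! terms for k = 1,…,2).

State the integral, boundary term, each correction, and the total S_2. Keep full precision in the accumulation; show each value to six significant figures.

S_2 ≈ 496.558

Integral: ∫_5^42 x·e^(−x/47) dx = 485.781.
½[f(5) + f(42)] = ½[4.49540 + 17.1853] = 10.8403.
Integral + boundary = 496.621.
Order-1 term: 1/12 · (0.0435291 − 0.803433) = -0.0633254.
Running total after k=1: 496.558.
Order-2 term: −1/720 · (0.000390165 − 0.00117772) = 1.09383e-06.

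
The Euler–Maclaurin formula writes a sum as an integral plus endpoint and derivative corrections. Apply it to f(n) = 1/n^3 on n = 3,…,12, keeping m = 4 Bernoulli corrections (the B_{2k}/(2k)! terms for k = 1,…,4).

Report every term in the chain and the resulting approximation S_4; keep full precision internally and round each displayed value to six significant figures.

S_4 ≈ 0.0738614

The integral term ∫_3^12 1/x^3 dx = 0.0520833.
Boundary: ½(f(3) + f(12)) = ½(0.0370370 + 0.000578704) = 0.0188079.
Integral + boundary = 0.0708912.
k=1: B_{2}/(2)! × [f^{(1)}(12) − f^{(1)}(3)] = 1/12 × (-0.000144676 − (-0.0370370)) = 0.00307436.
Running total after k=1: 0.0739656.
k=2: B_{4}/(4)! × [f^{(3)}(12) − f^{(3)}(3)] = −1/720 × (-2.00939e-05 − (-0.0823045)) = -0.000114284.
Running total after k=2: 0.0738513.
k=3: B_{6}/(6)! × [f^{(5)}(12) − f^{(5)}(3)] = 1/30240 × (-5.86071e-06 − (-0.384088)) = 1.27011e-05.
Running total after k=3: 0.0738640.
k=4: B_{8}/(8)! × [f^{(7)}(12) − f^{(7)}(3)] = −1/1209600 × (-2.93036e-06 − (-3.07270)) = -2.54026e-06.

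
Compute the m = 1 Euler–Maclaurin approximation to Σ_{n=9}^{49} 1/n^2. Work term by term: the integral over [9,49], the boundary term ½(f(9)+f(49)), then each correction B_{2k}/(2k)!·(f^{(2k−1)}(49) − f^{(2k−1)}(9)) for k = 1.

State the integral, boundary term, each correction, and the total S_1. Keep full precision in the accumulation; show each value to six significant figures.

The integral term ∫_9^49 1/x^2 dx = 0.0907029.
Boundary: ½(f(9) + f(49)) = ½(0.0123457 + 0.000416493) = 0.00638109.
Integral + boundary = 0.0970840.
Order-1 term: 1/12 · (-1.69997e-05 − (-0.00274348)) = 0.000227207.

S_1 ≈ 0.0973112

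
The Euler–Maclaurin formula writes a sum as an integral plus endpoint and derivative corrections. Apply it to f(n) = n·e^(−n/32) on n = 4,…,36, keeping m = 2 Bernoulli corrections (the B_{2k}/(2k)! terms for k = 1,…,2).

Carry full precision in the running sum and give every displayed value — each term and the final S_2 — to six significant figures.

The integral term ∫_4^36 x·e^(−x/32) dx = 310.193.
Boundary: ½(f(4) + f(36)) = ½(3.52999 + 11.6875) = 7.60874.
So far: 317.801.
k=1: B_{2}/(2)! × [f^{(1)}(36) − f^{(1)}(4)] = 1/12 × (-0.0405816 − 0.772185) = -0.0677305.
Running total after k=1: 317.734.
k=2: B_{4}/(4)! × [f^{(3)}(36) − f^{(3)}(4)] = −1/720 × (0.000594456 − 0.00247771) = 2.61563e-06.

S_2 ≈ 317.734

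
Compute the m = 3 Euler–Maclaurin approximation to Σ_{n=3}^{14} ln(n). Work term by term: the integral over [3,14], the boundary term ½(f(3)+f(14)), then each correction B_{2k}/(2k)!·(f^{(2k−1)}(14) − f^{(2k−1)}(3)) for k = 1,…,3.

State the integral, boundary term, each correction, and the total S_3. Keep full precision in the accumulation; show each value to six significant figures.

∫_3^14 ln(x) dx evaluates to 22.6510.
Boundary: ½(f(3) + f(14)) = ½(1.09861 + 2.63906) = 1.86883.
Running total after boundary: 24.5198.
k=1: B_{2}/(2)! × [f^{(1)}(14) − f^{(1)}(3)] = 1/12 × (0.0714286 − 0.333333) = -0.0218254.
Running total after k=1: 24.4980.
k=2: B_{4}/(4)! × [f^{(3)}(14) − f^{(3)}(3)] = −1/720 × (0.000728863 − 0.0740741) = 0.000101868.
Running total after k=2: 24.4981.
k=3: B_{6}/(6)! × [f^{(5)}(14) − f^{(5)}(3)] = 1/30240 × (4.46243e-05 − 0.0987654) = -3.26458e-06.

S_3 ≈ 24.4981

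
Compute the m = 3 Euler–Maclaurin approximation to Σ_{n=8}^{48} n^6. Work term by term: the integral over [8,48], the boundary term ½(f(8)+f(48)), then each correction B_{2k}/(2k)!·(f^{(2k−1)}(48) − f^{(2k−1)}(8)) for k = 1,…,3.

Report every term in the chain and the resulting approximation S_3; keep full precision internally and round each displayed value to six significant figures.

The integral term ∫_8^48 x^6 dx = 8.38666e+10.
Endpoint term: (f(8) + f(48))/2 = (262144 + 1.22306e+10)/2 = 6.11543e+09.
Running total after boundary: 8.99820e+10.
Order-1 term: 1/12 · (1.52882e+09 − 196608) = 1.27386e+08.
After k=1: 9.01094e+10.
Order-2 term: −1/720 · (1.32710e+07 − 61440.0) = -18346.7.
After k=2: 9.01094e+10.
Order-3 term: 1/30240 · (34560.0 − 5760.00) = 0.952381.

S_3 ≈ 9.01094e+10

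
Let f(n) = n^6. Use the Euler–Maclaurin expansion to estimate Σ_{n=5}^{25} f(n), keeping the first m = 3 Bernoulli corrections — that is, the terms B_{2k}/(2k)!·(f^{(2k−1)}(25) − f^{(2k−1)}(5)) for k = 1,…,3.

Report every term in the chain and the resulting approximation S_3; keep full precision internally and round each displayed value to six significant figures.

The integral term ∫_5^25 x^6 dx = 8.71920e+08.
Endpoint term: (f(5) + f(25))/2 = (15625.0 + 2.44141e+08)/2 = 1.22078e+08.
Integral + boundary = 9.93998e+08.
Order-1 term: 1/12 · (5.85938e+07 − 18750.0) = 4.88125e+06.
Running total after k=1: 9.98879e+08.
Order-2 term: −1/720 · (1.87500e+06 − 15000.0) = -2583.33.
Running total after k=2: 9.98876e+08.
Order-3 term: 1/30240 · (18000.0 − 3600.00) = 0.476190.

S_3 ≈ 9.98876e+08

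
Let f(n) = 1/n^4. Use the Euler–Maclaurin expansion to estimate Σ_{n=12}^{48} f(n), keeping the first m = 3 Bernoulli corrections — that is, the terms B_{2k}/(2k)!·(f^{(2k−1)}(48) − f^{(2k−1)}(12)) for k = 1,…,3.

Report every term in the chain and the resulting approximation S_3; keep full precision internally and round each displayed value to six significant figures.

S_3 ≈ 0.000215428

∫_12^48 1/x^4 dx evaluates to 0.000189887.
½[f(12) + f(48)] = ½[4.82253e-05 + 1.88380e-07] = 2.42068e-05.
Integral + boundary = 0.000214094.
Order-1 term: 1/12 · (-1.56983e-08 − (-1.60751e-05)) = 1.33828e-06.
After k=1: 0.000215432.
Order-2 term: −1/720 · (-2.04406e-10 − (-3.34898e-06)) = -4.65108e-09.
After k=2: 0.000215428.
Order-3 term: 1/30240 · (-4.96819e-12 − (-1.30238e-06)) = 4.30680e-11.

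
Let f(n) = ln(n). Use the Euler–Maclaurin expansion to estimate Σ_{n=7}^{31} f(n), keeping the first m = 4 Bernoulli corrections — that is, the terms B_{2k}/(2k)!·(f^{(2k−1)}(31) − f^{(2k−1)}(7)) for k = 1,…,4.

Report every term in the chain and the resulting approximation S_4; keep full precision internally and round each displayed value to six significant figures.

∫_7^31 ln(x) dx evaluates to 68.8322.
Endpoint term: (f(7) + f(31))/2 = (1.94591 + 3.43399)/2 = 2.68995.
Running total after boundary: 71.5222.
Order-1 term: 1/12 · (0.0322581 − 0.142857) = -0.00921659.
Running total after k=1: 71.5130.
Order-2 term: −1/720 · (6.71344e-05 − 0.00583090) = 8.00524e-06.
Running total after k=2: 71.5130.
Order-3 term: 1/30240 · (8.38306e-07 − 0.00142798) = -4.71937e-08.
Running total after k=3: 71.5130.
Order-4 term: −1/1209600 · (2.61698e-08 − 0.000874271) = 7.22756e-10.

S_4 ≈ 71.5130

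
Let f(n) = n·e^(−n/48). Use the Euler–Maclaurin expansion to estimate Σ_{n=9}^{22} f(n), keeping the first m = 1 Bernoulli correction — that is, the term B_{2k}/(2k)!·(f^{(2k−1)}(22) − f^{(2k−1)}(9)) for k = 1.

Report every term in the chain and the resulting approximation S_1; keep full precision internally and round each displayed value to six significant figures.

S_1 ≈ 154.231

The integral term ∫_9^22 x·e^(−x/48) dx = 143.572.
Endpoint term: (f(9) + f(22))/2 = (7.46126 + 13.9114)/2 = 10.6863.
Running total after boundary: 154.259.
Order-1 term: 1/12 · (0.342516 − 0.673586) = -0.0275892.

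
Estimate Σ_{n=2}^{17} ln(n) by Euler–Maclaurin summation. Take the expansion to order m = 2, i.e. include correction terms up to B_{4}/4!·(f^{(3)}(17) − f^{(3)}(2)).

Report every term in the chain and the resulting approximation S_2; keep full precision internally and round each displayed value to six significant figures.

S_2 ≈ 33.5051

The integral term ∫_2^17 ln(x) dx = 31.7783.
½[f(2) + f(17)] = ½[0.693147 + 2.83321] = 1.76318.
Integral + boundary = 33.5415.
Order-1 term: 1/12 · (0.0588235 − 0.500000) = -0.0367647.
Running total after k=1: 33.5047.
Order-2 term: −1/720 · (0.000407083 − 0.250000) = 0.000346657.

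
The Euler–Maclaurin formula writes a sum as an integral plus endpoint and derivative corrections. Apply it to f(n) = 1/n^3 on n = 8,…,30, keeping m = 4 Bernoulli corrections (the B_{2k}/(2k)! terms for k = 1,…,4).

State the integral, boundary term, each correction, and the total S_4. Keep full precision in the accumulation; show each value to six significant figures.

S_4 ≈ 0.00831244

Integral: ∫_8^30 1/x^3 dx = 0.00725694.
Boundary: ½(f(8) + f(30)) = ½(0.00195312 + 3.70370e-05) = 0.000995081.
Running total after boundary: 0.00825203.
Order-1 term: 1/12 · (-3.70370e-06 − (-0.000732422)) = 6.07265e-05.
After k=1: 0.00831275.
Order-2 term: −1/720 · (-8.23045e-08 − (-0.000228882)) = -3.17777e-07.
After k=2: 0.00831243.
Order-3 term: 1/30240 · (-3.84088e-09 − (-0.000150204)) = 4.96693e-09.
After k=3: 0.00831244.
Order-4 term: −1/1209600 · (-3.07270e-10 − (-0.000168979)) = -1.39698e-10.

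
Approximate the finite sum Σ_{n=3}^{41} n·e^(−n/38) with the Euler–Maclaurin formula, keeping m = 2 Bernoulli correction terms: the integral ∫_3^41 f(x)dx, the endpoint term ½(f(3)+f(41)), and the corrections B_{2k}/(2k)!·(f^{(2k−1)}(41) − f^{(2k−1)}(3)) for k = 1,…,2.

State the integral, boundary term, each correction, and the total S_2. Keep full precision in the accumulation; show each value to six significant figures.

S_2 ≈ 427.473

Integral: ∫_3^41 x·e^(−x/38) dx = 419.191.
Endpoint term: (f(3) + f(41))/2 = (2.77227 + 13.9381)/2 = 8.35517.
Running total after boundary: 427.546.
k=1: B_{2}/(2)! × [f^{(1)}(41) − f^{(1)}(3)] = 1/12 × (-0.0268384 − 0.851134) = -0.0731644.
Running total after k=1: 427.473.
k=2: B_{4}/(4)! × [f^{(3)}(41) − f^{(3)}(3)] = −1/720 × (0.000452263 − 0.00186933) = 1.96815e-06.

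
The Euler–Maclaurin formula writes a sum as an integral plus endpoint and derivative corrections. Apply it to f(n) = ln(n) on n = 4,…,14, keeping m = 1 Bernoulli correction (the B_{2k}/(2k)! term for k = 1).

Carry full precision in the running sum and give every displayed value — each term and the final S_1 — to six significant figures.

S_1 ≈ 23.3994

The integral term ∫_4^14 ln(x) dx = 21.4016.
Endpoint term: (f(4) + f(14))/2 = (1.38629 + 2.63906)/2 = 2.01268.
Integral + boundary = 23.4143.
Correction k=1: B_{2}/2! · (f^{(1)}(14) − f^{(1)}(4)) = 1/12 · (0.0714286 − 0.250000) = -0.0148810.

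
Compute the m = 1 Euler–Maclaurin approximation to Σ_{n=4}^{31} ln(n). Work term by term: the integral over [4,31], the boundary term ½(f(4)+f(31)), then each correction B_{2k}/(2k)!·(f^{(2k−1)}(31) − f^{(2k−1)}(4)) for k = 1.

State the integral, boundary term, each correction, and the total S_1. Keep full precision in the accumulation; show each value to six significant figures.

Integral: ∫_4^31 ln(x) dx = 73.9084.
½[f(4) + f(31)] = ½[1.38629 + 3.43399] = 2.41014.
So far: 76.3186.
k=1: B_{2}/(2)! × [f^{(1)}(31) − f^{(1)}(4)] = 1/12 × (0.0322581 − 0.250000) = -0.0181452.

S_1 ≈ 76.3004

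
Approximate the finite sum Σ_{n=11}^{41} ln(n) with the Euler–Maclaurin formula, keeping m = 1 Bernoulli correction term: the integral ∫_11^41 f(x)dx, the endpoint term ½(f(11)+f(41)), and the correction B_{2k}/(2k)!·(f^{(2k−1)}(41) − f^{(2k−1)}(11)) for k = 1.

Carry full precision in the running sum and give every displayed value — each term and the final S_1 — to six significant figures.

S_1 ≈ 98.9298

∫_11^41 ln(x) dx evaluates to 95.8796.
½[f(11) + f(41)] = ½[2.39790 + 3.71357] = 3.05573.
Running total after boundary: 98.9353.
Order-1 term: 1/12 · (0.0243902 − 0.0909091) = -0.00554324.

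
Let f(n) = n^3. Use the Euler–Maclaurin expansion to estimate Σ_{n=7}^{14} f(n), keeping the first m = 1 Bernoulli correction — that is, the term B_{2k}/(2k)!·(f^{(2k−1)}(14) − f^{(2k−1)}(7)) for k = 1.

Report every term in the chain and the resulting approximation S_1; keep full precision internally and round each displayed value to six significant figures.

S_1 ≈ 10584.0

The integral term ∫_7^14 x^3 dx = 9003.75.
Endpoint term: (f(7) + f(14))/2 = (343.000 + 2744.00)/2 = 1543.50.
Integral + boundary = 10547.2.
Order-1 term: 1/12 · (588.000 − 147.000) = 36.7500.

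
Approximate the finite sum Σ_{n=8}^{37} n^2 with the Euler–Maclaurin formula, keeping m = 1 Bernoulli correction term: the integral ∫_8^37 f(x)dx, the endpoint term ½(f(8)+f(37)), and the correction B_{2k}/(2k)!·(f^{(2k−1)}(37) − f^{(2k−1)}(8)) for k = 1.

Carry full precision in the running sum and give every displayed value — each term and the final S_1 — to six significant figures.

S_1 ≈ 17435.0

The integral term ∫_8^37 x^2 dx = 16713.7.
½[f(8) + f(37)] = ½[64.0000 + 1369.00] = 716.500.
Running total after boundary: 17430.2.
Correction k=1: B_{2}/2! · (f^{(1)}(37) − f^{(1)}(8)) = 1/12 · (74.0000 − 16.0000) = 4.83333.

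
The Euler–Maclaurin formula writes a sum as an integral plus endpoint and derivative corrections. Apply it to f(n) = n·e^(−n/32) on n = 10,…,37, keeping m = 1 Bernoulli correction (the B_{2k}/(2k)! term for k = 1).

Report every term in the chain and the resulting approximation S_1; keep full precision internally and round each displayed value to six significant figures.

S_1 ≈ 297.947

∫_10^37 x·e^(−x/32) dx evaluates to 288.513.
½[f(10) + f(37)] = ½[7.31616 + 11.6426] = 9.47936.
Integral + boundary = 297.993.
Correction k=1: B_{2}/2! · (f^{(1)}(37) − f^{(1)}(10)) = 1/12 · (-0.0491662 − 0.502986) = -0.0460127.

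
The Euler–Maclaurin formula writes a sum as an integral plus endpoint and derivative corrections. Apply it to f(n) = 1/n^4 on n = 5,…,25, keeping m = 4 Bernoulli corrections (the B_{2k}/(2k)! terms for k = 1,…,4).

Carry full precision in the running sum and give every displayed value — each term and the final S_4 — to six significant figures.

The integral term ∫_5^25 1/x^4 dx = 0.00264533.
Endpoint term: (f(5) + f(25))/2 = (0.00160000 + 2.56000e-06)/2 = 0.000801280.
Integral + boundary = 0.00344661.
Correction k=1: B_{2}/2! · (f^{(1)}(25) − f^{(1)}(5)) = 1/12 · (-4.09600e-07 − (-0.00128000)) = 0.000106633.
Partial sum through k=1: 0.00355325.
Correction k=2: B_{4}/4! · (f^{(3)}(25) − f^{(3)}(5)) = −1/720 · (-1.96608e-08 − (-0.00153600)) = -2.13331e-06.
Partial sum through k=2: 0.00355111.
Correction k=3: B_{6}/6! · (f^{(5)}(25) − f^{(5)}(5)) = 1/30240 · (-1.76161e-09 − (-0.00344064)) = 1.13778e-07.
Partial sum through k=3: 0.00355123.
Correction k=4: B_{8}/8! · (f^{(7)}(25) − f^{(7)}(5)) = −1/1209600 · (-2.53672e-10 − (-0.0123863)) = -1.02400e-08.

S_4 ≈ 0.00355122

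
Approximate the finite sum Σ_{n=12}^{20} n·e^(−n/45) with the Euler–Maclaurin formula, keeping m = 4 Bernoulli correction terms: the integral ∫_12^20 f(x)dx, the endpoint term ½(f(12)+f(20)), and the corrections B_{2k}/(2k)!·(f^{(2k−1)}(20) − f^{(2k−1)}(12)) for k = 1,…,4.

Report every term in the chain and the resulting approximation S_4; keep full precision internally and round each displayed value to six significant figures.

∫_12^20 x·e^(−x/45) dx evaluates to 89.1536.
Endpoint term: (f(12) + f(20))/2 = (9.19114 + 12.8236)/2 = 11.0074.
Running total after boundary: 100.161.
Order-1 term: 1/12 · (0.356211 − 0.561681) = -0.0171225.
After k=1: 100.144.
Order-2 term: −1/720 · (0.000809171 − 0.00103385) = 3.12048e-07.
After k=2: 100.144.
Order-3 term: 1/30240 · (7.12314e-07 − 8.84108e-07) = -5.68101e-12.
After k=3: 100.144.
Order-4 term: −1/1209600 · (5.06191e-10 − 6.21074e-10) = 9.49756e-17.

S_4 ≈ 100.144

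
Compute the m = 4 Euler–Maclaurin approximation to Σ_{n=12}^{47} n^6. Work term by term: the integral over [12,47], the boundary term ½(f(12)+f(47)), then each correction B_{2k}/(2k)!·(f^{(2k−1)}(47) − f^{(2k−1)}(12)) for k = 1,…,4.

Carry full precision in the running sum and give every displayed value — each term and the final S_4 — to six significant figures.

The integral term ∫_12^47 x^6 dx = 7.23696e+10.
½[f(12) + f(47)] = ½[2.98598e+06 + 1.07792e+10] = 5.39110e+09.
Running total after boundary: 7.77607e+10.
k=1: B_{2}/(2)! × [f^{(1)}(47) − f^{(1)}(12)] = 1/12 × (1.37607e+09 − 1.49299e+06) = 1.14548e+08.
Running total after k=1: 7.78753e+10.
k=2: B_{4}/(4)! × [f^{(3)}(47) − f^{(3)}(12)] = −1/720 × (1.24588e+07 − 207360) = -17015.8.
Running total after k=2: 7.78752e+10.
k=3: B_{6}/(6)! × [f^{(5)}(47) − f^{(5)}(12)] = 1/30240 × (33840.0 − 8640.00) = 0.833333.
Running total after k=3: 7.78752e+10.
k=4: B_{8}/(8)! × [f^{(7)}(47) − f^{(7)}(12)] = −1/1209600 × (0.00000 − 0.00000) = 0.00000.

S_4 ≈ 7.78752e+10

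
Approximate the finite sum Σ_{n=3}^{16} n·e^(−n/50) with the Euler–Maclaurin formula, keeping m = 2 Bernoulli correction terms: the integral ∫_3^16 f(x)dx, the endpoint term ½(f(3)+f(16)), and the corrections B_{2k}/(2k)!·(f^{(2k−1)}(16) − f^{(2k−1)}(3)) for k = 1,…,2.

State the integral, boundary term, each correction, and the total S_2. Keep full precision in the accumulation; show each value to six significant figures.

The integral term ∫_3^16 x·e^(−x/50) dx = 99.3842.
½[f(3) + f(16)] = ½[2.82529 + 11.6184] = 7.22184.
So far: 106.606.
k=1: B_{2}/(2)! × [f^{(1)}(16) − f^{(1)}(3)] = 1/12 × (0.493781 − 0.885259) = -0.0326231.
Partial sum through k=1: 106.573.
k=2: B_{4}/(4)! × [f^{(3)}(16) − f^{(3)}(3)] = −1/720 × (0.000778432 − 0.00110752) = 4.57060e-07.

S_2 ≈ 106.573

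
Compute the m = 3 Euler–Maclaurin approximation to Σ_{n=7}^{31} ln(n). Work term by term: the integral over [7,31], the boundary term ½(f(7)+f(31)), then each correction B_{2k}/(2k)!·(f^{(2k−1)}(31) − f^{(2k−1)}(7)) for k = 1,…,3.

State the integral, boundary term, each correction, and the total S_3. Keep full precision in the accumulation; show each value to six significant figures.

∫_7^31 ln(x) dx evaluates to 68.8322.
Boundary: ½(f(7) + f(31)) = ½(1.94591 + 3.43399) = 2.68995.
Integral + boundary = 71.5222.
Correction k=1: B_{2}/2! · (f^{(1)}(31) − f^{(1)}(7)) = 1/12 · (0.0322581 − 0.142857) = -0.00921659.
After k=1: 71.5130.
Correction k=2: B_{4}/4! · (f^{(3)}(31) − f^{(3)}(7)) = −1/720 · (6.71344e-05 − 0.00583090) = 8.00524e-06.
After k=2: 71.5130.
Correction k=3: B_{6}/6! · (f^{(5)}(31) − f^{(5)}(7)) = 1/30240 · (8.38306e-07 − 0.00142798) = -4.71937e-08.

S_3 ≈ 71.5130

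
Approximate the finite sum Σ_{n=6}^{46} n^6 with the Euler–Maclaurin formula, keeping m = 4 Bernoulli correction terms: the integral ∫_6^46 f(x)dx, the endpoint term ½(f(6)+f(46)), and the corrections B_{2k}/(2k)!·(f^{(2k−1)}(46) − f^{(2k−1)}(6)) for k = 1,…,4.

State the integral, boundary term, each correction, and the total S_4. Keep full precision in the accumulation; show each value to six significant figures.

S_4 ≈ 6.70998e+10

∫_6^46 x^6 dx evaluates to 6.22596e+10.
Endpoint term: (f(6) + f(46))/2 = (46656.0 + 9.47430e+09)/2 = 4.73717e+09.
Integral + boundary = 6.69968e+10.
k=1: B_{2}/(2)! × [f^{(1)}(46) − f^{(1)}(6)] = 1/12 × (1.23578e+09 − 46656.0) = 1.02978e+08.
Partial sum through k=1: 6.70998e+10.
k=2: B_{4}/(4)! × [f^{(3)}(46) − f^{(3)}(6)] = −1/720 × (1.16803e+07 − 25920.0) = -16186.7.
Partial sum through k=2: 6.70998e+10.
k=3: B_{6}/(6)! × [f^{(5)}(46) − f^{(5)}(6)] = 1/30240 × (33120.0 − 4320.00) = 0.952381.
Partial sum through k=3: 6.70998e+10.
k=4: B_{8}/(8)! × [f^{(7)}(46) − f^{(7)}(6)] = −1/1209600 × (0.00000 − 0.00000) = 0.00000.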